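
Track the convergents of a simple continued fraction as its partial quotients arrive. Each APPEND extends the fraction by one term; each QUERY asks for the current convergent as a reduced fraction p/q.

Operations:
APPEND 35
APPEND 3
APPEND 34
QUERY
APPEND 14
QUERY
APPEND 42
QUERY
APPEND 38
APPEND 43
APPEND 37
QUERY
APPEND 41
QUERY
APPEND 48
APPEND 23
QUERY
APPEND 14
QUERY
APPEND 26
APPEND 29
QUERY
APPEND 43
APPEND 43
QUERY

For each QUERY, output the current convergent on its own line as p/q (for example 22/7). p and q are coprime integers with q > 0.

3639/103
51052/1445
2147823/60793
130095444443/3682283109
5337427108004/151073066159
5900849149566609/167020430617202
82868214690561161/2345541218099569
62736626716711108216/1775727212153073453
116155659826453028941785/3287724839443537745878

APPEND 35: p_0 = 35·1 + 0 = 35, q_0 = 35·0 + 1 = 1 → 35/1
APPEND 3: p_1 = 3·35 + 1 = 106, q_1 = 3·1 + 0 = 3 → 106/3
APPEND 34: p_2 = 34·106 + 35 = 3639, q_2 = 34·3 + 1 = 103 → 3639/103
APPEND 14: p_3 = 14·3639 + 106 = 51052, q_3 = 14·103 + 3 = 1445 → 51052/1445
APPEND 42: p_4 = 42·51052 + 3639 = 2147823, q_4 = 42·1445 + 103 = 60793 → 2147823/60793
APPEND 38: p_5 = 38·2147823 + 51052 = 81668326, q_5 = 38·60793 + 1445 = 2311579 → 81668326/2311579
APPEND 43: p_6 = 43·81668326 + 2147823 = 3513885841, q_6 = 43·2311579 + 60793 = 99458690 → 3513885841/99458690
APPEND 37: p_7 = 37·3513885841 + 81668326 = 130095444443, q_7 = 37·99458690 + 2311579 = 3682283109 → 130095444443/3682283109
APPEND 41: p_8 = 41·130095444443 + 3513885841 = 5337427108004, q_8 = 41·3682283109 + 99458690 = 151073066159 → 5337427108004/151073066159
APPEND 48: p_9 = 48·5337427108004 + 130095444443 = 256326596628635, q_9 = 48·151073066159 + 3682283109 = 7255189458741 → 256326596628635/7255189458741
APPEND 23: p_10 = 23·256326596628635 + 5337427108004 = 5900849149566609, q_10 = 23·7255189458741 + 151073066159 = 167020430617202 → 5900849149566609/167020430617202
APPEND 14: p_11 = 14·5900849149566609 + 256326596628635 = 82868214690561161, q_11 = 14·167020430617202 + 7255189458741 = 2345541218099569 → 82868214690561161/2345541218099569
APPEND 26: p_12 = 26·82868214690561161 + 5900849149566609 = 2160474431104156795, q_12 = 26·2345541218099569 + 167020430617202 = 61151092101205996 → 2160474431104156795/61151092101205996
APPEND 29: p_13 = 29·2160474431104156795 + 82868214690561161 = 62736626716711108216, q_13 = 29·61151092101205996 + 2345541218099569 = 1775727212153073453 → 62736626716711108216/1775727212153073453
APPEND 43: p_14 = 43·62736626716711108216 + 2160474431104156795 = 2699835423249681810083, q_14 = 43·1775727212153073453 + 61151092101205996 = 76417421214683364475 → 2699835423249681810083/76417421214683364475
APPEND 43: p_15 = 43·2699835423249681810083 + 62736626716711108216 = 116155659826453028941785, q_15 = 43·76417421214683364475 + 1775727212153073453 = 3287724839443537745878 → 116155659826453028941785/3287724839443537745878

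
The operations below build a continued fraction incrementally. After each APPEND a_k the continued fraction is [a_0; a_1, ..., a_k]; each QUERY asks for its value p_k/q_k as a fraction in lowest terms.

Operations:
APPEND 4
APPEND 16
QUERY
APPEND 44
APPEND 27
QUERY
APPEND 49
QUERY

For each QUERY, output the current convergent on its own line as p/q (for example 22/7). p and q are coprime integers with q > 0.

APPEND 4: p_0 = 4·1 + 0 = 4, q_0 = 4·0 + 1 = 1 → 4/1
APPEND 16: p_1 = 16·4 + 1 = 65, q_1 = 16·1 + 0 = 16 → 65/16
APPEND 44: p_2 = 44·65 + 4 = 2864, q_2 = 44·16 + 1 = 705 → 2864/705
APPEND 27: p_3 = 27·2864 + 65 = 77393, q_3 = 27·705 + 16 = 19051 → 77393/19051
APPEND 49: p_4 = 49·77393 + 2864 = 3795121, q_4 = 49·19051 + 705 = 934204 → 3795121/934204

65/16
77393/19051
3795121/934204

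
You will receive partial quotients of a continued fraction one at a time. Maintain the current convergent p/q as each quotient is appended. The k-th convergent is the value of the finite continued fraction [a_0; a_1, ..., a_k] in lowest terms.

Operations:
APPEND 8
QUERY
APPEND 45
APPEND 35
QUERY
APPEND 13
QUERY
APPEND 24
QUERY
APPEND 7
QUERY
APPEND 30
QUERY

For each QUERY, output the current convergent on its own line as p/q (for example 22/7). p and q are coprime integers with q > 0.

8/1
12643/1576
164720/20533
3965923/494368
27926181/3481109
841751353/104927638

APPEND 8: p_0 = 8·1 + 0 = 8, q_0 = 8·0 + 1 = 1 → 8/1
APPEND 45: p_1 = 45·8 + 1 = 361, q_1 = 45·1 + 0 = 45 → 361/45
APPEND 35: p_2 = 35·361 + 8 = 12643, q_2 = 35·45 + 1 = 1576 → 12643/1576
APPEND 13: p_3 = 13·12643 + 361 = 164720, q_3 = 13·1576 + 45 = 20533 → 164720/20533
APPEND 24: p_4 = 24·164720 + 12643 = 3965923, q_4 = 24·20533 + 1576 = 494368 → 3965923/494368
APPEND 7: p_5 = 7·3965923 + 164720 = 27926181, q_5 = 7·494368 + 20533 = 3481109 → 27926181/3481109
APPEND 30: p_6 = 30·27926181 + 3965923 = 841751353, q_6 = 30·3481109 + 494368 = 104927638 → 841751353/104927638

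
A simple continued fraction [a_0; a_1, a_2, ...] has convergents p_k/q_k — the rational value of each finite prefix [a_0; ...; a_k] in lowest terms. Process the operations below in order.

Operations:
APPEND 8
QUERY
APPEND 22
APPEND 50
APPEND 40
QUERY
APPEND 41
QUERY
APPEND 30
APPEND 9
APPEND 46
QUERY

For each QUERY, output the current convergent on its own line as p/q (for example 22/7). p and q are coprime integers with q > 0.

8/1
354497/44062
14543235/1807643
181879380815/22606592658

APPEND 8: p_0 = 8·1 + 0 = 8, q_0 = 8·0 + 1 = 1 → 8/1
APPEND 22: p_1 = 22·8 + 1 = 177, q_1 = 22·1 + 0 = 22 → 177/22
APPEND 50: p_2 = 50·177 + 8 = 8858, q_2 = 50·22 + 1 = 1101 → 8858/1101
APPEND 40: p_3 = 40·8858 + 177 = 354497, q_3 = 40·1101 + 22 = 44062 → 354497/44062
APPEND 41: p_4 = 41·354497 + 8858 = 14543235, q_4 = 41·44062 + 1101 = 1807643 → 14543235/1807643
APPEND 30: p_5 = 30·14543235 + 354497 = 436651547, q_5 = 30·1807643 + 44062 = 54273352 → 436651547/54273352
APPEND 9: p_6 = 9·436651547 + 14543235 = 3944407158, q_6 = 9·54273352 + 1807643 = 490267811 → 3944407158/490267811
APPEND 46: p_7 = 46·3944407158 + 436651547 = 181879380815, q_7 = 46·490267811 + 54273352 = 22606592658 → 181879380815/22606592658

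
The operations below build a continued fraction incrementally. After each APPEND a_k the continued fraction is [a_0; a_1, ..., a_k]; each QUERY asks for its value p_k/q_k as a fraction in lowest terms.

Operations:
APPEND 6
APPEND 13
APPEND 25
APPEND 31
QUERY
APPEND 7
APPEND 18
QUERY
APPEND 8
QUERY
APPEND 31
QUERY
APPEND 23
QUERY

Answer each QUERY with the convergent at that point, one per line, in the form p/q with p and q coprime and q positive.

APPEND 6: p_0 = 6·1 + 0 = 6, q_0 = 6·0 + 1 = 1 → 6/1
APPEND 13: p_1 = 13·6 + 1 = 79, q_1 = 13·1 + 0 = 13 → 79/13
APPEND 25: p_2 = 25·79 + 6 = 1981, q_2 = 25·13 + 1 = 326 → 1981/326
APPEND 31: p_3 = 31·1981 + 79 = 61490, q_3 = 31·326 + 13 = 10119 → 61490/10119
APPEND 7: p_4 = 7·61490 + 1981 = 432411, q_4 = 7·10119 + 326 = 71159 → 432411/71159
APPEND 18: p_5 = 18·432411 + 61490 = 7844888, q_5 = 18·71159 + 10119 = 1290981 → 7844888/1290981
APPEND 8: p_6 = 8·7844888 + 432411 = 63191515, q_6 = 8·1290981 + 71159 = 10399007 → 63191515/10399007
APPEND 31: p_7 = 31·63191515 + 7844888 = 1966781853, q_7 = 31·10399007 + 1290981 = 323660198 → 1966781853/323660198
APPEND 23: p_8 = 23·1966781853 + 63191515 = 45299174134, q_8 = 23·323660198 + 10399007 = 7454583561 → 45299174134/7454583561

61490/10119
7844888/1290981
63191515/10399007
1966781853/323660198
45299174134/7454583561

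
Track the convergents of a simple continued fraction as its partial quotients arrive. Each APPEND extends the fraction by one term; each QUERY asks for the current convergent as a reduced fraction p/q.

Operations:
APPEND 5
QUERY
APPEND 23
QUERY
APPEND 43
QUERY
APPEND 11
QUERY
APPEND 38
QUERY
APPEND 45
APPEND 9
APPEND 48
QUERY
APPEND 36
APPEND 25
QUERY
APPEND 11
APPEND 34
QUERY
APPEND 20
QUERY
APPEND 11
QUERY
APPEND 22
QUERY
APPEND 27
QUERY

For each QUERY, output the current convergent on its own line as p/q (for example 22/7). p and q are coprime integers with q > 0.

APPEND 5: p_0 = 5·1 + 0 = 5, q_0 = 5·0 + 1 = 1 → 5/1
APPEND 23: p_1 = 23·5 + 1 = 116, q_1 = 23·1 + 0 = 23 → 116/23
APPEND 43: p_2 = 43·116 + 5 = 4993, q_2 = 43·23 + 1 = 990 → 4993/990
APPEND 11: p_3 = 11·4993 + 116 = 55039, q_3 = 11·990 + 23 = 10913 → 55039/10913
APPEND 38: p_4 = 38·55039 + 4993 = 2096475, q_4 = 38·10913 + 990 = 415684 → 2096475/415684
APPEND 45: p_5 = 45·2096475 + 55039 = 94396414, q_5 = 45·415684 + 10913 = 18716693 → 94396414/18716693
APPEND 9: p_6 = 9·94396414 + 2096475 = 851664201, q_6 = 9·18716693 + 415684 = 168865921 → 851664201/168865921
APPEND 48: p_7 = 48·851664201 + 94396414 = 40974278062, q_7 = 48·168865921 + 18716693 = 8124280901 → 40974278062/8124280901
APPEND 36: p_8 = 36·40974278062 + 851664201 = 1475925674433, q_8 = 36·8124280901 + 168865921 = 292642978357 → 1475925674433/292642978357
APPEND 25: p_9 = 25·1475925674433 + 40974278062 = 36939116138887, q_9 = 25·292642978357 + 8124280901 = 7324198739826 → 36939116138887/7324198739826
APPEND 11: p_10 = 11·36939116138887 + 1475925674433 = 407806203202190, q_10 = 11·7324198739826 + 292642978357 = 80858829116443 → 407806203202190/80858829116443
APPEND 34: p_11 = 34·407806203202190 + 36939116138887 = 13902350025013347, q_11 = 34·80858829116443 + 7324198739826 = 2756524388698888 → 13902350025013347/2756524388698888
APPEND 20: p_12 = 20·13902350025013347 + 407806203202190 = 278454806703469130, q_12 = 20·2756524388698888 + 80858829116443 = 55211346603094203 → 278454806703469130/55211346603094203
APPEND 11: p_13 = 11·278454806703469130 + 13902350025013347 = 3076905223763173777, q_13 = 11·55211346603094203 + 2756524388698888 = 610081337022735121 → 3076905223763173777/610081337022735121
APPEND 22: p_14 = 22·3076905223763173777 + 278454806703469130 = 67970369729493292224, q_14 = 22·610081337022735121 + 55211346603094203 = 13477000761103266865 → 67970369729493292224/13477000761103266865
APPEND 27: p_15 = 27·67970369729493292224 + 3076905223763173777 = 1838276887920082063825, q_15 = 27·13477000761103266865 + 610081337022735121 = 364489101886810940476 → 1838276887920082063825/364489101886810940476

5/1
116/23
4993/990
55039/10913
2096475/415684
40974278062/8124280901
36939116138887/7324198739826
13902350025013347/2756524388698888
278454806703469130/55211346603094203
3076905223763173777/610081337022735121
67970369729493292224/13477000761103266865
1838276887920082063825/364489101886810940476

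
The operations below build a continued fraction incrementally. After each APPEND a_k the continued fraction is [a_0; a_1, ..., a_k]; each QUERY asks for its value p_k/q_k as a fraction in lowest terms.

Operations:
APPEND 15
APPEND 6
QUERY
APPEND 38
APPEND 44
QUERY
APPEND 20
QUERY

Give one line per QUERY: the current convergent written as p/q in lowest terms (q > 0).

APPEND 15: p_0 = 15·1 + 0 = 15, q_0 = 15·0 + 1 = 1 → 15/1
APPEND 6: p_1 = 6·15 + 1 = 91, q_1 = 6·1 + 0 = 6 → 91/6
APPEND 38: p_2 = 38·91 + 15 = 3473, q_2 = 38·6 + 1 = 229 → 3473/229
APPEND 44: p_3 = 44·3473 + 91 = 152903, q_3 = 44·229 + 6 = 10082 → 152903/10082
APPEND 20: p_4 = 20·152903 + 3473 = 3061533, q_4 = 20·10082 + 229 = 201869 → 3061533/201869

91/6
152903/10082
3061533/201869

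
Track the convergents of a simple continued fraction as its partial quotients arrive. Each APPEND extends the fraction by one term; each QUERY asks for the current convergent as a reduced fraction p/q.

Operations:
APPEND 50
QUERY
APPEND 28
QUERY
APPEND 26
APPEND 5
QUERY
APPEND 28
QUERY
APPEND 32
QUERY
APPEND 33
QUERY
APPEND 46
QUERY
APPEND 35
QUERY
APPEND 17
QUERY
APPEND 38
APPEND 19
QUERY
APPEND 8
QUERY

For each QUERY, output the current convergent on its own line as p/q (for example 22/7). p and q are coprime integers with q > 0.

APPEND 50: p_0 = 50·1 + 0 = 50, q_0 = 50·0 + 1 = 1 → 50/1
APPEND 28: p_1 = 28·50 + 1 = 1401, q_1 = 28·1 + 0 = 28 → 1401/28
APPEND 26: p_2 = 26·1401 + 50 = 36476, q_2 = 26·28 + 1 = 729 → 36476/729
APPEND 5: p_3 = 5·36476 + 1401 = 183781, q_3 = 5·729 + 28 = 3673 → 183781/3673
APPEND 28: p_4 = 28·183781 + 36476 = 5182344, q_4 = 28·3673 + 729 = 103573 → 5182344/103573
APPEND 32: p_5 = 32·5182344 + 183781 = 166018789, q_5 = 32·103573 + 3673 = 3318009 → 166018789/3318009
APPEND 33: p_6 = 33·166018789 + 5182344 = 5483802381, q_6 = 33·3318009 + 103573 = 109597870 → 5483802381/109597870
APPEND 46: p_7 = 46·5483802381 + 166018789 = 252420928315, q_7 = 46·109597870 + 3318009 = 5044820029 → 252420928315/5044820029
APPEND 35: p_8 = 35·252420928315 + 5483802381 = 8840216293406, q_8 = 35·5044820029 + 109597870 = 176678298885 → 8840216293406/176678298885
APPEND 17: p_9 = 17·8840216293406 + 252420928315 = 150536097916217, q_9 = 17·176678298885 + 5044820029 = 3008575901074 → 150536097916217/3008575901074
APPEND 38: p_10 = 38·150536097916217 + 8840216293406 = 5729211937109652, q_10 = 38·3008575901074 + 176678298885 = 114502562539697 → 5729211937109652/114502562539697
APPEND 19: p_11 = 19·5729211937109652 + 150536097916217 = 109005562902999605, q_11 = 19·114502562539697 + 3008575901074 = 2178557264155317 → 109005562902999605/2178557264155317
APPEND 8: p_12 = 8·109005562902999605 + 5729211937109652 = 877773715161106492, q_12 = 8·2178557264155317 + 114502562539697 = 17542960675782233 → 877773715161106492/17542960675782233

50/1
1401/28
183781/3673
5182344/103573
166018789/3318009
5483802381/109597870
252420928315/5044820029
8840216293406/176678298885
150536097916217/3008575901074
109005562902999605/2178557264155317
877773715161106492/17542960675782233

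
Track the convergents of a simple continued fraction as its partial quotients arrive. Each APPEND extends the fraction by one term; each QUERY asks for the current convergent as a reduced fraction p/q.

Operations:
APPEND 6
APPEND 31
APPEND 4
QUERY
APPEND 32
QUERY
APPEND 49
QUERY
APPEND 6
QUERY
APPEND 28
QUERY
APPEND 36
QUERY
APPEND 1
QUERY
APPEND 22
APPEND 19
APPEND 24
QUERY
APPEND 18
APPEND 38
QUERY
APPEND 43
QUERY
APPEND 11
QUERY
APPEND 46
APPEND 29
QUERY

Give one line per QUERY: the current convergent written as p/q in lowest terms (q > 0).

754/125
24315/4031
1192189/197644
7177449/1189895
202160761/33514704
7284964845/1207719239
7487125606/1241233943
78784480791433/13061083369777
54091839100648427/8967477008428249
2327370477502089124/385837153886758351
25655167091623628791/4253176169762770110
34317141811165105020581/5689179464096014089029

APPEND 6: p_0 = 6·1 + 0 = 6, q_0 = 6·0 + 1 = 1 → 6/1
APPEND 31: p_1 = 31·6 + 1 = 187, q_1 = 31·1 + 0 = 31 → 187/31
APPEND 4: p_2 = 4·187 + 6 = 754, q_2 = 4·31 + 1 = 125 → 754/125
APPEND 32: p_3 = 32·754 + 187 = 24315, q_3 = 32·125 + 31 = 4031 → 24315/4031
APPEND 49: p_4 = 49·24315 + 754 = 1192189, q_4 = 49·4031 + 125 = 197644 → 1192189/197644
APPEND 6: p_5 = 6·1192189 + 24315 = 7177449, q_5 = 6·197644 + 4031 = 1189895 → 7177449/1189895
APPEND 28: p_6 = 28·7177449 + 1192189 = 202160761, q_6 = 28·1189895 + 197644 = 33514704 → 202160761/33514704
APPEND 36: p_7 = 36·202160761 + 7177449 = 7284964845, q_7 = 36·33514704 + 1189895 = 1207719239 → 7284964845/1207719239
APPEND 1: p_8 = 1·7284964845 + 202160761 = 7487125606, q_8 = 1·1207719239 + 33514704 = 1241233943 → 7487125606/1241233943
APPEND 22: p_9 = 22·7487125606 + 7284964845 = 172001728177, q_9 = 22·1241233943 + 1207719239 = 28514865985 → 172001728177/28514865985
APPEND 19: p_10 = 19·172001728177 + 7487125606 = 3275519960969, q_10 = 19·28514865985 + 1241233943 = 543023687658 → 3275519960969/543023687658
APPEND 24: p_11 = 24·3275519960969 + 172001728177 = 78784480791433, q_11 = 24·543023687658 + 28514865985 = 13061083369777 → 78784480791433/13061083369777
APPEND 18: p_12 = 18·78784480791433 + 3275519960969 = 1421396174206763, q_12 = 18·13061083369777 + 543023687658 = 235642524343644 → 1421396174206763/235642524343644
APPEND 38: p_13 = 38·1421396174206763 + 78784480791433 = 54091839100648427, q_13 = 38·235642524343644 + 13061083369777 = 8967477008428249 → 54091839100648427/8967477008428249
APPEND 43: p_14 = 43·54091839100648427 + 1421396174206763 = 2327370477502089124, q_14 = 43·8967477008428249 + 235642524343644 = 385837153886758351 → 2327370477502089124/385837153886758351
APPEND 11: p_15 = 11·2327370477502089124 + 54091839100648427 = 25655167091623628791, q_15 = 11·385837153886758351 + 8967477008428249 = 4253176169762770110 → 25655167091623628791/4253176169762770110
APPEND 46: p_16 = 46·25655167091623628791 + 2327370477502089124 = 1182465056692189013510, q_16 = 46·4253176169762770110 + 385837153886758351 = 196031940962974183411 → 1182465056692189013510/196031940962974183411
APPEND 29: p_17 = 29·1182465056692189013510 + 25655167091623628791 = 34317141811165105020581, q_17 = 29·196031940962974183411 + 4253176169762770110 = 5689179464096014089029 → 34317141811165105020581/5689179464096014089029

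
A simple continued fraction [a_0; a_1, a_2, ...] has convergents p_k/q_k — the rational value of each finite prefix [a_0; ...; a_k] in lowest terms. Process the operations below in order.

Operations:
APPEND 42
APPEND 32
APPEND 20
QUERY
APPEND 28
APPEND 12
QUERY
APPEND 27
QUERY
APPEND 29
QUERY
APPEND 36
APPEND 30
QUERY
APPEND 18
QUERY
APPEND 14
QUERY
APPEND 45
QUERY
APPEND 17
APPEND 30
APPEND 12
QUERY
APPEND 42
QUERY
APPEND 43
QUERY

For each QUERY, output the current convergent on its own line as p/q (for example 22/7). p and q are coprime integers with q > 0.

APPEND 42: p_0 = 42·1 + 0 = 42, q_0 = 42·0 + 1 = 1 → 42/1
APPEND 32: p_1 = 32·42 + 1 = 1345, q_1 = 32·1 + 0 = 32 → 1345/32
APPEND 20: p_2 = 20·1345 + 42 = 26942, q_2 = 20·32 + 1 = 641 → 26942/641
APPEND 28: p_3 = 28·26942 + 1345 = 755721, q_3 = 28·641 + 32 = 17980 → 755721/17980
APPEND 12: p_4 = 12·755721 + 26942 = 9095594, q_4 = 12·17980 + 641 = 216401 → 9095594/216401
APPEND 27: p_5 = 27·9095594 + 755721 = 246336759, q_5 = 27·216401 + 17980 = 5860807 → 246336759/5860807
APPEND 29: p_6 = 29·246336759 + 9095594 = 7152861605, q_6 = 29·5860807 + 216401 = 170179804 → 7152861605/170179804
APPEND 36: p_7 = 36·7152861605 + 246336759 = 257749354539, q_7 = 36·170179804 + 5860807 = 6132333751 → 257749354539/6132333751
APPEND 30: p_8 = 30·257749354539 + 7152861605 = 7739633497775, q_8 = 30·6132333751 + 170179804 = 184140192334 → 7739633497775/184140192334
APPEND 18: p_9 = 18·7739633497775 + 257749354539 = 139571152314489, q_9 = 18·184140192334 + 6132333751 = 3320655795763 → 139571152314489/3320655795763
APPEND 14: p_10 = 14·139571152314489 + 7739633497775 = 1961735765900621, q_10 = 14·3320655795763 + 184140192334 = 46673321333016 → 1961735765900621/46673321333016
APPEND 45: p_11 = 45·1961735765900621 + 139571152314489 = 88417680617842434, q_11 = 45·46673321333016 + 3320655795763 = 2103620115781483 → 88417680617842434/2103620115781483
APPEND 17: p_12 = 17·88417680617842434 + 1961735765900621 = 1505062306269221999, q_12 = 17·2103620115781483 + 46673321333016 = 35808215289618227 → 1505062306269221999/35808215289618227
APPEND 30: p_13 = 30·1505062306269221999 + 88417680617842434 = 45240286868694502404, q_13 = 30·35808215289618227 + 2103620115781483 = 1076350078804328293 → 45240286868694502404/1076350078804328293
APPEND 12: p_14 = 12·45240286868694502404 + 1505062306269221999 = 544388504730603250847, q_14 = 12·1076350078804328293 + 35808215289618227 = 12952009160941557743 → 544388504730603250847/12952009160941557743
APPEND 42: p_15 = 42·544388504730603250847 + 45240286868694502404 = 22909557485554031037978, q_15 = 42·12952009160941557743 + 1076350078804328293 = 545060734838349753499 → 22909557485554031037978/545060734838349753499
APPEND 43: p_16 = 43·22909557485554031037978 + 544388504730603250847 = 985655360383553937883901, q_16 = 43·545060734838349753499 + 12952009160941557743 = 23450563607209980958200 → 985655360383553937883901/23450563607209980958200

26942/641
9095594/216401
246336759/5860807
7152861605/170179804
7739633497775/184140192334
139571152314489/3320655795763
1961735765900621/46673321333016
88417680617842434/2103620115781483
544388504730603250847/12952009160941557743
22909557485554031037978/545060734838349753499
985655360383553937883901/23450563607209980958200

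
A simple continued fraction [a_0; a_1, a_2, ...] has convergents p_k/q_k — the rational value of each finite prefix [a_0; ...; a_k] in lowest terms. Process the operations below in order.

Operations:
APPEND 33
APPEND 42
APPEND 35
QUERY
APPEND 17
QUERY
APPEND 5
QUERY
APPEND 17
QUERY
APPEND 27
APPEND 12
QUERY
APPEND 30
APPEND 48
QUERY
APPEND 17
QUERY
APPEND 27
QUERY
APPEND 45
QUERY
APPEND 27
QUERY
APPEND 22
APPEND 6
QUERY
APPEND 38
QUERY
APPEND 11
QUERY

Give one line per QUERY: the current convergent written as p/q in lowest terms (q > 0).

APPEND 33: p_0 = 33·1 + 0 = 33, q_0 = 33·0 + 1 = 1 → 33/1
APPEND 42: p_1 = 42·33 + 1 = 1387, q_1 = 42·1 + 0 = 42 → 1387/42
APPEND 35: p_2 = 35·1387 + 33 = 48578, q_2 = 35·42 + 1 = 1471 → 48578/1471
APPEND 17: p_3 = 17·48578 + 1387 = 827213, q_3 = 17·1471 + 42 = 25049 → 827213/25049
APPEND 5: p_4 = 5·827213 + 48578 = 4184643, q_4 = 5·25049 + 1471 = 126716 → 4184643/126716
APPEND 17: p_5 = 17·4184643 + 827213 = 71966144, q_5 = 17·126716 + 25049 = 2179221 → 71966144/2179221
APPEND 27: p_6 = 27·71966144 + 4184643 = 1947270531, q_6 = 27·2179221 + 126716 = 58965683 → 1947270531/58965683
APPEND 12: p_7 = 12·1947270531 + 71966144 = 23439212516, q_7 = 12·58965683 + 2179221 = 709767417 → 23439212516/709767417
APPEND 30: p_8 = 30·23439212516 + 1947270531 = 705123646011, q_8 = 30·709767417 + 58965683 = 21351988193 → 705123646011/21351988193
APPEND 48: p_9 = 48·705123646011 + 23439212516 = 33869374221044, q_9 = 48·21351988193 + 709767417 = 1025605200681 → 33869374221044/1025605200681
APPEND 17: p_10 = 17·33869374221044 + 705123646011 = 576484485403759, q_10 = 17·1025605200681 + 21351988193 = 17456640399770 → 576484485403759/17456640399770
APPEND 27: p_11 = 27·576484485403759 + 33869374221044 = 15598950480122537, q_11 = 27·17456640399770 + 1025605200681 = 472354895994471 → 15598950480122537/472354895994471
APPEND 45: p_12 = 45·15598950480122537 + 576484485403759 = 702529256090917924, q_12 = 45·472354895994471 + 17456640399770 = 21273426960150965 → 702529256090917924/21273426960150965
APPEND 27: p_13 = 27·702529256090917924 + 15598950480122537 = 18983888864934906485, q_13 = 27·21273426960150965 + 472354895994471 = 574854882820070526 → 18983888864934906485/574854882820070526
APPEND 22: p_14 = 22·18983888864934906485 + 702529256090917924 = 418348084284658860594, q_14 = 22·574854882820070526 + 21273426960150965 = 12668080849001702537 → 418348084284658860594/12668080849001702537
APPEND 6: p_15 = 6·418348084284658860594 + 18983888864934906485 = 2529072394572888070049, q_15 = 6·12668080849001702537 + 574854882820070526 = 76583339976830285748 → 2529072394572888070049/76583339976830285748
APPEND 38: p_16 = 38·2529072394572888070049 + 418348084284658860594 = 96523099078054405522456, q_16 = 38·76583339976830285748 + 12668080849001702537 = 2922834999968552560961 → 96523099078054405522456/2922834999968552560961
APPEND 11: p_17 = 11·96523099078054405522456 + 2529072394572888070049 = 1064283162253171348817065, q_17 = 11·2922834999968552560961 + 76583339976830285748 = 32227768339630908456319 → 1064283162253171348817065/32227768339630908456319

48578/1471
827213/25049
4184643/126716
71966144/2179221
23439212516/709767417
33869374221044/1025605200681
576484485403759/17456640399770
15598950480122537/472354895994471
702529256090917924/21273426960150965
18983888864934906485/574854882820070526
2529072394572888070049/76583339976830285748
96523099078054405522456/2922834999968552560961
1064283162253171348817065/32227768339630908456319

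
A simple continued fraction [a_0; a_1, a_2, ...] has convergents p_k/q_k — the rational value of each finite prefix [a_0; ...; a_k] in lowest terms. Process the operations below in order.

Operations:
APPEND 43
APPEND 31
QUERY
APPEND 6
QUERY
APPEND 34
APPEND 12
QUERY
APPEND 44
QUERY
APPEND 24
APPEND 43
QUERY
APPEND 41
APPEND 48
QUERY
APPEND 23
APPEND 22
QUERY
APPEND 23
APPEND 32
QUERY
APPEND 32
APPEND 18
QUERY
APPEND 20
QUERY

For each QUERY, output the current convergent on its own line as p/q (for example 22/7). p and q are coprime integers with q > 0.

APPEND 43: p_0 = 43·1 + 0 = 43, q_0 = 43·0 + 1 = 1 → 43/1
APPEND 31: p_1 = 31·43 + 1 = 1334, q_1 = 31·1 + 0 = 31 → 1334/31
APPEND 6: p_2 = 6·1334 + 43 = 8047, q_2 = 6·31 + 1 = 187 → 8047/187
APPEND 34: p_3 = 34·8047 + 1334 = 274932, q_3 = 34·187 + 31 = 6389 → 274932/6389
APPEND 12: p_4 = 12·274932 + 8047 = 3307231, q_4 = 12·6389 + 187 = 76855 → 3307231/76855
APPEND 44: p_5 = 44·3307231 + 274932 = 145793096, q_5 = 44·76855 + 6389 = 3388009 → 145793096/3388009
APPEND 24: p_6 = 24·145793096 + 3307231 = 3502341535, q_6 = 24·3388009 + 76855 = 81389071 → 3502341535/81389071
APPEND 43: p_7 = 43·3502341535 + 145793096 = 150746479101, q_7 = 43·81389071 + 3388009 = 3503118062 → 150746479101/3503118062
APPEND 41: p_8 = 41·150746479101 + 3502341535 = 6184107984676, q_8 = 41·3503118062 + 81389071 = 143709229613 → 6184107984676/143709229613
APPEND 48: p_9 = 48·6184107984676 + 150746479101 = 296987929743549, q_9 = 48·143709229613 + 3503118062 = 6901546139486 → 296987929743549/6901546139486
APPEND 23: p_10 = 23·296987929743549 + 6184107984676 = 6836906492086303, q_10 = 23·6901546139486 + 143709229613 = 158879270437791 → 6836906492086303/158879270437791
APPEND 22: p_11 = 22·6836906492086303 + 296987929743549 = 150708930755642215, q_11 = 22·158879270437791 + 6901546139486 = 3502245495770888 → 150708930755642215/3502245495770888
APPEND 23: p_12 = 23·150708930755642215 + 6836906492086303 = 3473142313871857248, q_12 = 23·3502245495770888 + 158879270437791 = 80710525673168215 → 3473142313871857248/80710525673168215
APPEND 32: p_13 = 32·3473142313871857248 + 150708930755642215 = 111291262974655074151, q_13 = 32·80710525673168215 + 3502245495770888 = 2586239067037153768 → 111291262974655074151/2586239067037153768
APPEND 32: p_14 = 32·111291262974655074151 + 3473142313871857248 = 3564793557502834230080, q_14 = 32·2586239067037153768 + 80710525673168215 = 82840360670862088791 → 3564793557502834230080/82840360670862088791
APPEND 18: p_15 = 18·3564793557502834230080 + 111291262974655074151 = 64277575298025671215591, q_15 = 18·82840360670862088791 + 2586239067037153768 = 1493712731142554752006 → 64277575298025671215591/1493712731142554752006
APPEND 20: p_16 = 20·64277575298025671215591 + 3564793557502834230080 = 1289116299518016258541900, q_16 = 20·1493712731142554752006 + 82840360670862088791 = 29957094983521957128911 → 1289116299518016258541900/29957094983521957128911

1334/31
8047/187
3307231/76855
145793096/3388009
150746479101/3503118062
296987929743549/6901546139486
150708930755642215/3502245495770888
111291262974655074151/2586239067037153768
64277575298025671215591/1493712731142554752006
1289116299518016258541900/29957094983521957128911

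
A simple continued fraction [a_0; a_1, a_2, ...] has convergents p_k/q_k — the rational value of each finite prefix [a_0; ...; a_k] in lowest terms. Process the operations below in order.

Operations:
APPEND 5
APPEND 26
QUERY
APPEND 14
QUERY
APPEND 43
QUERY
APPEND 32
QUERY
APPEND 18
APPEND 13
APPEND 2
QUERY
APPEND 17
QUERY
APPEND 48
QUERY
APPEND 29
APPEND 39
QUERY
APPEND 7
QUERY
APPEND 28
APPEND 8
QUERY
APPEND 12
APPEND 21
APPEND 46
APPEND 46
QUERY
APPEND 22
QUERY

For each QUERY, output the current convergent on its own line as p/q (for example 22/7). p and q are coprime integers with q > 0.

APPEND 5: p_0 = 5·1 + 0 = 5, q_0 = 5·0 + 1 = 1 → 5/1
APPEND 26: p_1 = 26·5 + 1 = 131, q_1 = 26·1 + 0 = 26 → 131/26
APPEND 14: p_2 = 14·131 + 5 = 1839, q_2 = 14·26 + 1 = 365 → 1839/365
APPEND 43: p_3 = 43·1839 + 131 = 79208, q_3 = 43·365 + 26 = 15721 → 79208/15721
APPEND 32: p_4 = 32·79208 + 1839 = 2536495, q_4 = 32·15721 + 365 = 503437 → 2536495/503437
APPEND 18: p_5 = 18·2536495 + 79208 = 45736118, q_5 = 18·503437 + 15721 = 9077587 → 45736118/9077587
APPEND 13: p_6 = 13·45736118 + 2536495 = 597106029, q_6 = 13·9077587 + 503437 = 118512068 → 597106029/118512068
APPEND 2: p_7 = 2·597106029 + 45736118 = 1239948176, q_7 = 2·118512068 + 9077587 = 246101723 → 1239948176/246101723
APPEND 17: p_8 = 17·1239948176 + 597106029 = 21676225021, q_8 = 17·246101723 + 118512068 = 4302241359 → 21676225021/4302241359
APPEND 48: p_9 = 48·21676225021 + 1239948176 = 1041698749184, q_9 = 48·4302241359 + 246101723 = 206753686955 → 1041698749184/206753686955
APPEND 29: p_10 = 29·1041698749184 + 21676225021 = 30230939951357, q_10 = 29·206753686955 + 4302241359 = 6000159163054 → 30230939951357/6000159163054
APPEND 39: p_11 = 39·30230939951357 + 1041698749184 = 1180048356852107, q_11 = 39·6000159163054 + 206753686955 = 234212961046061 → 1180048356852107/234212961046061
APPEND 7: p_12 = 7·1180048356852107 + 30230939951357 = 8290569437916106, q_12 = 7·234212961046061 + 6000159163054 = 1645490886485481 → 8290569437916106/1645490886485481
APPEND 28: p_13 = 28·8290569437916106 + 1180048356852107 = 233315992618503075, q_13 = 28·1645490886485481 + 234212961046061 = 46307957782639529 → 233315992618503075/46307957782639529
APPEND 8: p_14 = 8·233315992618503075 + 8290569437916106 = 1874818510385940706, q_14 = 8·46307957782639529 + 1645490886485481 = 372109153147601713 → 1874818510385940706/372109153147601713
APPEND 12: p_15 = 12·1874818510385940706 + 233315992618503075 = 22731138117249791547, q_15 = 12·372109153147601713 + 46307957782639529 = 4511617795553860085 → 22731138117249791547/4511617795553860085
APPEND 21: p_16 = 21·22731138117249791547 + 1874818510385940706 = 479228718972631563193, q_16 = 21·4511617795553860085 + 372109153147601713 = 95116082859778663498 → 479228718972631563193/95116082859778663498
APPEND 46: p_17 = 46·479228718972631563193 + 22731138117249791547 = 22067252210858301698425, q_17 = 46·95116082859778663498 + 4511617795553860085 = 4379851429345372380993 → 22067252210858301698425/4379851429345372380993
APPEND 46: p_18 = 46·22067252210858301698425 + 479228718972631563193 = 1015572830418454509690743, q_18 = 46·4379851429345372380993 + 95116082859778663498 = 201568281832746908189176 → 1015572830418454509690743/201568281832746908189176
APPEND 22: p_19 = 22·1015572830418454509690743 + 22067252210858301698425 = 22364669521416857514894771, q_19 = 22·201568281832746908189176 + 4379851429345372380993 = 4438882051749777352542865 → 22364669521416857514894771/4438882051749777352542865

131/26
1839/365
79208/15721
2536495/503437
1239948176/246101723
21676225021/4302241359
1041698749184/206753686955
1180048356852107/234212961046061
8290569437916106/1645490886485481
1874818510385940706/372109153147601713
1015572830418454509690743/201568281832746908189176
22364669521416857514894771/4438882051749777352542865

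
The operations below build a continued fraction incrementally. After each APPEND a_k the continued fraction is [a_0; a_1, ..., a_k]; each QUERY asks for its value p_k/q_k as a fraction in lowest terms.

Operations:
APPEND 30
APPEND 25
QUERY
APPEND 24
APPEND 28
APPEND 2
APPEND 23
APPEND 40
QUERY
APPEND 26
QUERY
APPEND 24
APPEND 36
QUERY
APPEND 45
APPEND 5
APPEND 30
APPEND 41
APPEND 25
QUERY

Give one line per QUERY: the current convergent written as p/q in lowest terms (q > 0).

751/25
969414700/32270867
25228991803/839848456
21857976838795/727630665652
153276920522471016072/5102438735816810561

APPEND 30: p_0 = 30·1 + 0 = 30, q_0 = 30·0 + 1 = 1 → 30/1
APPEND 25: p_1 = 25·30 + 1 = 751, q_1 = 25·1 + 0 = 25 → 751/25
APPEND 24: p_2 = 24·751 + 30 = 18054, q_2 = 24·25 + 1 = 601 → 18054/601
APPEND 28: p_3 = 28·18054 + 751 = 506263, q_3 = 28·601 + 25 = 16853 → 506263/16853
APPEND 2: p_4 = 2·506263 + 18054 = 1030580, q_4 = 2·16853 + 601 = 34307 → 1030580/34307
APPEND 23: p_5 = 23·1030580 + 506263 = 24209603, q_5 = 23·34307 + 16853 = 805914 → 24209603/805914
APPEND 40: p_6 = 40·24209603 + 1030580 = 969414700, q_6 = 40·805914 + 34307 = 32270867 → 969414700/32270867
APPEND 26: p_7 = 26·969414700 + 24209603 = 25228991803, q_7 = 26·32270867 + 805914 = 839848456 → 25228991803/839848456
APPEND 24: p_8 = 24·25228991803 + 969414700 = 606465217972, q_8 = 24·839848456 + 32270867 = 20188633811 → 606465217972/20188633811
APPEND 36: p_9 = 36·606465217972 + 25228991803 = 21857976838795, q_9 = 36·20188633811 + 839848456 = 727630665652 → 21857976838795/727630665652
APPEND 45: p_10 = 45·21857976838795 + 606465217972 = 984215422963747, q_10 = 45·727630665652 + 20188633811 = 32763568588151 → 984215422963747/32763568588151
APPEND 5: p_11 = 5·984215422963747 + 21857976838795 = 4942935091657530, q_11 = 5·32763568588151 + 727630665652 = 164545473606407 → 4942935091657530/164545473606407
APPEND 30: p_12 = 30·4942935091657530 + 984215422963747 = 149272268172689647, q_12 = 30·164545473606407 + 32763568588151 = 4969127776780361 → 149272268172689647/4969127776780361
APPEND 41: p_13 = 41·149272268172689647 + 4942935091657530 = 6125105930171933057, q_13 = 41·4969127776780361 + 164545473606407 = 203898784321601208 → 6125105930171933057/203898784321601208
APPEND 25: p_14 = 25·6125105930171933057 + 149272268172689647 = 153276920522471016072, q_14 = 25·203898784321601208 + 4969127776780361 = 5102438735816810561 → 153276920522471016072/5102438735816810561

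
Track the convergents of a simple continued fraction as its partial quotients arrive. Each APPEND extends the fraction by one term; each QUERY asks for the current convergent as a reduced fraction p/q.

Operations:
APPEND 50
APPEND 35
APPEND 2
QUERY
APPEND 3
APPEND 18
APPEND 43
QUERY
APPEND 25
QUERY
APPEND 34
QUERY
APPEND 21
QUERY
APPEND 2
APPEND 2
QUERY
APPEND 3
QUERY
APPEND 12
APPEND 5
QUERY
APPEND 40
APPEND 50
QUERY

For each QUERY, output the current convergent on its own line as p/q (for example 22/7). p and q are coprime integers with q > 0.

3552/71
9768161/195253
244430903/4885860
8320418863/166314493
174973227026/3497490213
891506972856/17820080051
3032787791483/60621535072
189457590144743/3787014039647
380968885903163343/7615079018379397

APPEND 50: p_0 = 50·1 + 0 = 50, q_0 = 50·0 + 1 = 1 → 50/1
APPEND 35: p_1 = 35·50 + 1 = 1751, q_1 = 35·1 + 0 = 35 → 1751/35
APPEND 2: p_2 = 2·1751 + 50 = 3552, q_2 = 2·35 + 1 = 71 → 3552/71
APPEND 3: p_3 = 3·3552 + 1751 = 12407, q_3 = 3·71 + 35 = 248 → 12407/248
APPEND 18: p_4 = 18·12407 + 3552 = 226878, q_4 = 18·248 + 71 = 4535 → 226878/4535
APPEND 43: p_5 = 43·226878 + 12407 = 9768161, q_5 = 43·4535 + 248 = 195253 → 9768161/195253
APPEND 25: p_6 = 25·9768161 + 226878 = 244430903, q_6 = 25·195253 + 4535 = 4885860 → 244430903/4885860
APPEND 34: p_7 = 34·244430903 + 9768161 = 8320418863, q_7 = 34·4885860 + 195253 = 166314493 → 8320418863/166314493
APPEND 21: p_8 = 21·8320418863 + 244430903 = 174973227026, q_8 = 21·166314493 + 4885860 = 3497490213 → 174973227026/3497490213
APPEND 2: p_9 = 2·174973227026 + 8320418863 = 358266872915, q_9 = 2·3497490213 + 166314493 = 7161294919 → 358266872915/7161294919
APPEND 2: p_10 = 2·358266872915 + 174973227026 = 891506972856, q_10 = 2·7161294919 + 3497490213 = 17820080051 → 891506972856/17820080051
APPEND 3: p_11 = 3·891506972856 + 358266872915 = 3032787791483, q_11 = 3·17820080051 + 7161294919 = 60621535072 → 3032787791483/60621535072
APPEND 12: p_12 = 12·3032787791483 + 891506972856 = 37284960470652, q_12 = 12·60621535072 + 17820080051 = 745278500915 → 37284960470652/745278500915
APPEND 5: p_13 = 5·37284960470652 + 3032787791483 = 189457590144743, q_13 = 5·745278500915 + 60621535072 = 3787014039647 → 189457590144743/3787014039647
APPEND 40: p_14 = 40·189457590144743 + 37284960470652 = 7615588566260372, q_14 = 40·3787014039647 + 745278500915 = 152225840086795 → 7615588566260372/152225840086795
APPEND 50: p_15 = 50·7615588566260372 + 189457590144743 = 380968885903163343, q_15 = 50·152225840086795 + 3787014039647 = 7615079018379397 → 380968885903163343/7615079018379397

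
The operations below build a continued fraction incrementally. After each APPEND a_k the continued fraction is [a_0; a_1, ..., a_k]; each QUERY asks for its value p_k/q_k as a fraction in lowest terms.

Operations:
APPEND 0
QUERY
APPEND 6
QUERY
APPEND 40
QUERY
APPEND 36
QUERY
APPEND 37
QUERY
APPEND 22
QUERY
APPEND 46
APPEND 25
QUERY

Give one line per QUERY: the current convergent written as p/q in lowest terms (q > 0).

APPEND 0: p_0 = 0·1 + 0 = 0, q_0 = 0·0 + 1 = 1 → 0/1
APPEND 6: p_1 = 6·0 + 1 = 1, q_1 = 6·1 + 0 = 6 → 1/6
APPEND 40: p_2 = 40·1 + 0 = 40, q_2 = 40·6 + 1 = 241 → 40/241
APPEND 36: p_3 = 36·40 + 1 = 1441, q_3 = 36·241 + 6 = 8682 → 1441/8682
APPEND 37: p_4 = 37·1441 + 40 = 53357, q_4 = 37·8682 + 241 = 321475 → 53357/321475
APPEND 22: p_5 = 22·53357 + 1441 = 1175295, q_5 = 22·321475 + 8682 = 7081132 → 1175295/7081132
APPEND 46: p_6 = 46·1175295 + 53357 = 54116927, q_6 = 46·7081132 + 321475 = 326053547 → 54116927/326053547
APPEND 25: p_7 = 25·54116927 + 1175295 = 1354098470, q_7 = 25·326053547 + 7081132 = 8158419807 → 1354098470/8158419807

0/1
1/6
40/241
1441/8682
53357/321475
1175295/7081132
1354098470/8158419807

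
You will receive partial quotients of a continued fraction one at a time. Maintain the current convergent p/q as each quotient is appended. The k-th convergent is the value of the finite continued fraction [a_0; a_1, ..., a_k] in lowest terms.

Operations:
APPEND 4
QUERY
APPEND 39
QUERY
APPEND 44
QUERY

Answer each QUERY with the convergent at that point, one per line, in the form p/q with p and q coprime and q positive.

APPEND 4: p_0 = 4·1 + 0 = 4, q_0 = 4·0 + 1 = 1 → 4/1
APPEND 39: p_1 = 39·4 + 1 = 157, q_1 = 39·1 + 0 = 39 → 157/39
APPEND 44: p_2 = 44·157 + 4 = 6912, q_2 = 44·39 + 1 = 1717 → 6912/1717

4/1
157/39
6912/1717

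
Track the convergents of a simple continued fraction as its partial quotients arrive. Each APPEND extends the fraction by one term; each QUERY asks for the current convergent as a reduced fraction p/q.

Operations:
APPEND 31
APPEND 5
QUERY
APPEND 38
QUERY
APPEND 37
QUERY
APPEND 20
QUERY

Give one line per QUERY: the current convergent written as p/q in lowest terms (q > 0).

APPEND 31: p_0 = 31·1 + 0 = 31, q_0 = 31·0 + 1 = 1 → 31/1
APPEND 5: p_1 = 5·31 + 1 = 156, q_1 = 5·1 + 0 = 5 → 156/5
APPEND 38: p_2 = 38·156 + 31 = 5959, q_2 = 38·5 + 1 = 191 → 5959/191
APPEND 37: p_3 = 37·5959 + 156 = 220639, q_3 = 37·191 + 5 = 7072 → 220639/7072
APPEND 20: p_4 = 20·220639 + 5959 = 4418739, q_4 = 20·7072 + 191 = 141631 → 4418739/141631

156/5
5959/191
220639/7072
4418739/141631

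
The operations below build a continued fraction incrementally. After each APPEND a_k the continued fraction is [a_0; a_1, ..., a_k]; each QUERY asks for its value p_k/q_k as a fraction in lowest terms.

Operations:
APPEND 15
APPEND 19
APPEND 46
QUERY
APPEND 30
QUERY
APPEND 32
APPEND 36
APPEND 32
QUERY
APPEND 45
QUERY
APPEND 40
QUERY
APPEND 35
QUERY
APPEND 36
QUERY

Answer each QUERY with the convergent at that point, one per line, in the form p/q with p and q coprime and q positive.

13171/875
395416/26269
14617108211/971070507
658226258299/43728492472
26343667440171/1750110769387
922686586664284/61297605421017
33243060787354395/2208463905925999

APPEND 15: p_0 = 15·1 + 0 = 15, q_0 = 15·0 + 1 = 1 → 15/1
APPEND 19: p_1 = 19·15 + 1 = 286, q_1 = 19·1 + 0 = 19 → 286/19
APPEND 46: p_2 = 46·286 + 15 = 13171, q_2 = 46·19 + 1 = 875 → 13171/875
APPEND 30: p_3 = 30·13171 + 286 = 395416, q_3 = 30·875 + 19 = 26269 → 395416/26269
APPEND 32: p_4 = 32·395416 + 13171 = 12666483, q_4 = 32·26269 + 875 = 841483 → 12666483/841483
APPEND 36: p_5 = 36·12666483 + 395416 = 456388804, q_5 = 36·841483 + 26269 = 30319657 → 456388804/30319657
APPEND 32: p_6 = 32·456388804 + 12666483 = 14617108211, q_6 = 32·30319657 + 841483 = 971070507 → 14617108211/971070507
APPEND 45: p_7 = 45·14617108211 + 456388804 = 658226258299, q_7 = 45·971070507 + 30319657 = 43728492472 → 658226258299/43728492472
APPEND 40: p_8 = 40·658226258299 + 14617108211 = 26343667440171, q_8 = 40·43728492472 + 971070507 = 1750110769387 → 26343667440171/1750110769387
APPEND 35: p_9 = 35·26343667440171 + 658226258299 = 922686586664284, q_9 = 35·1750110769387 + 43728492472 = 61297605421017 → 922686586664284/61297605421017
APPEND 36: p_10 = 36·922686586664284 + 26343667440171 = 33243060787354395, q_10 = 36·61297605421017 + 1750110769387 = 2208463905925999 → 33243060787354395/2208463905925999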